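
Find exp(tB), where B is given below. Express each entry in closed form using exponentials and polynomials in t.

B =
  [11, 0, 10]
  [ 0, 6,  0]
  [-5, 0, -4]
e^{tB} =
  [2*exp(6*t) - exp(t), 0, 2*exp(6*t) - 2*exp(t)]
  [0, exp(6*t), 0]
  [-exp(6*t) + exp(t), 0, -exp(6*t) + 2*exp(t)]

Strategy: write B = P · J · P⁻¹ where J is a Jordan canonical form, so e^{tB} = P · e^{tJ} · P⁻¹, and e^{tJ} can be computed block-by-block.

B has Jordan form
J =
  [1, 0, 0]
  [0, 6, 0]
  [0, 0, 6]
(up to reordering of blocks).

Per-block formulas:
  For a 1×1 block at λ = 6: exp(t · [6]) = [e^(6t)].
  For a 1×1 block at λ = 1: exp(t · [1]) = [e^(1t)].

After assembling e^{tJ} and conjugating by P, we get:

e^{tB} =
  [2*exp(6*t) - exp(t), 0, 2*exp(6*t) - 2*exp(t)]
  [0, exp(6*t), 0]
  [-exp(6*t) + exp(t), 0, -exp(6*t) + 2*exp(t)]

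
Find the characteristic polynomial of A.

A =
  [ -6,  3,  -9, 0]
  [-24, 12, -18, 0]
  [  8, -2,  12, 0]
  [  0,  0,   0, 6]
x^4 - 24*x^3 + 216*x^2 - 864*x + 1296

Expanding det(x·I − A) (e.g. by cofactor expansion or by noting that A is similar to its Jordan form J, which has the same characteristic polynomial as A) gives
  χ_A(x) = x^4 - 24*x^3 + 216*x^2 - 864*x + 1296
which factors as (x - 6)^4. The eigenvalues (with algebraic multiplicities) are λ = 6 with multiplicity 4.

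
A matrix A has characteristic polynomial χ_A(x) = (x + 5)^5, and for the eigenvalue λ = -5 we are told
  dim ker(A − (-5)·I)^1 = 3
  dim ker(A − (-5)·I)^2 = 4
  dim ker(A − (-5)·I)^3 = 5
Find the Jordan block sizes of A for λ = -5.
Block sizes for λ = -5: [3, 1, 1]

From the dimensions of kernels of powers, the number of Jordan blocks of size at least j is d_j − d_{j−1} where d_j = dim ker(N^j) (with d_0 = 0). Computing the differences gives [3, 1, 1].
The number of blocks of size exactly k is (#blocks of size ≥ k) − (#blocks of size ≥ k + 1), so the partition is: 2 block(s) of size 1, 1 block(s) of size 3.
In nonincreasing order the block sizes are [3, 1, 1].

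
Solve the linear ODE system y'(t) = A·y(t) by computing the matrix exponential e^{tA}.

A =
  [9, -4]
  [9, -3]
e^{tA} =
  [6*t*exp(3*t) + exp(3*t), -4*t*exp(3*t)]
  [9*t*exp(3*t), -6*t*exp(3*t) + exp(3*t)]

Strategy: write A = P · J · P⁻¹ where J is a Jordan canonical form, so e^{tA} = P · e^{tJ} · P⁻¹, and e^{tJ} can be computed block-by-block.

A has Jordan form
J =
  [3, 1]
  [0, 3]
(up to reordering of blocks).

Per-block formulas:
  For a 2×2 Jordan block J_2(3): exp(t · J_2(3)) = e^(3t)·(I + t·N), where N is the 2×2 nilpotent shift.

After assembling e^{tJ} and conjugating by P, we get:

e^{tA} =
  [6*t*exp(3*t) + exp(3*t), -4*t*exp(3*t)]
  [9*t*exp(3*t), -6*t*exp(3*t) + exp(3*t)]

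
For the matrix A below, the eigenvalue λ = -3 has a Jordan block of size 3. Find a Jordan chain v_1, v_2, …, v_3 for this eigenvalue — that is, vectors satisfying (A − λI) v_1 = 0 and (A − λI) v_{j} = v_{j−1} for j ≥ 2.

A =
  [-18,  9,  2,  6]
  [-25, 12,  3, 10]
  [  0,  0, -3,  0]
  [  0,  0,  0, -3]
A Jordan chain for λ = -3 of length 3:
v_1 = (-3, -5, 0, 0)ᵀ
v_2 = (2, 3, 0, 0)ᵀ
v_3 = (0, 0, 1, 0)ᵀ

Let N = A − (-3)·I. We want v_3 with N^3 v_3 = 0 but N^2 v_3 ≠ 0; then v_{j-1} := N · v_j for j = 3, …, 2.

Pick v_3 = (0, 0, 1, 0)ᵀ.
Then v_2 = N · v_3 = (2, 3, 0, 0)ᵀ.
Then v_1 = N · v_2 = (-3, -5, 0, 0)ᵀ.

Sanity check: (A − (-3)·I) v_1 = (0, 0, 0, 0)ᵀ = 0. ✓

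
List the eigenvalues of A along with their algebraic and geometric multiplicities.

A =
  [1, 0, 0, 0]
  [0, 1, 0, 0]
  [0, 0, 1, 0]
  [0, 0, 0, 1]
λ = 1: alg = 4, geom = 4

Step 1 — factor the characteristic polynomial to read off the algebraic multiplicities:
  χ_A(x) = (x - 1)^4

Step 2 — compute geometric multiplicities via the rank-nullity identity g(λ) = n − rank(A − λI):
  rank(A − (1)·I) = 0, so dim ker(A − (1)·I) = n − 0 = 4

Summary:
  λ = 1: algebraic multiplicity = 4, geometric multiplicity = 4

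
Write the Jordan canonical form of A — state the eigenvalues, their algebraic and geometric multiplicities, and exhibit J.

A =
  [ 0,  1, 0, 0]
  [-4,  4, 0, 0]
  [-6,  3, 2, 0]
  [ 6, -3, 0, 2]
J_2(2) ⊕ J_1(2) ⊕ J_1(2)

The characteristic polynomial is
  det(x·I − A) = x^4 - 8*x^3 + 24*x^2 - 32*x + 16 = (x - 2)^4

Eigenvalues and multiplicities (the geometric multiplicity of λ is n − rank(A − λI), which equals the number of Jordan blocks for λ):
  λ = 2: algebraic multiplicity = 4, geometric multiplicity = 3

Determining the block sizes for each eigenvalue:
  λ = 2: 3 blocks summing to 4 forces exactly one block of size 2 and the rest size 1 → block sizes [2, 1, 1]

Assembling the blocks gives a Jordan form
J =
  [2, 1, 0, 0]
  [0, 2, 0, 0]
  [0, 0, 2, 0]
  [0, 0, 0, 2]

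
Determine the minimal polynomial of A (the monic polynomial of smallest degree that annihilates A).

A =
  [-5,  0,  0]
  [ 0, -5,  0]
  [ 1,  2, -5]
x^2 + 10*x + 25

The characteristic polynomial is χ_A(x) = (x + 5)^3, so the eigenvalues are known. The minimal polynomial is
  m_A(x) = Π_λ (x − λ)^{k_λ}
where k_λ is the size of the *largest* Jordan block for λ (equivalently, the smallest k with (A − λI)^k v = 0 for every generalised eigenvector v of λ).

  λ = -5: largest Jordan block has size 2, contributing (x + 5)^2

So m_A(x) = (x + 5)^2 = x^2 + 10*x + 25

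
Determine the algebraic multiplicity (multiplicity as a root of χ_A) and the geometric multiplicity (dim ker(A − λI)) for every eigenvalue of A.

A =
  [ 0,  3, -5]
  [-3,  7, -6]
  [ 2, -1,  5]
λ = 4: alg = 3, geom = 1

Step 1 — factor the characteristic polynomial to read off the algebraic multiplicities:
  χ_A(x) = (x - 4)^3

Step 2 — compute geometric multiplicities via the rank-nullity identity g(λ) = n − rank(A − λI):
  rank(A − (4)·I) = 2, so dim ker(A − (4)·I) = n − 2 = 1

Summary:
  λ = 4: algebraic multiplicity = 3, geometric multiplicity = 1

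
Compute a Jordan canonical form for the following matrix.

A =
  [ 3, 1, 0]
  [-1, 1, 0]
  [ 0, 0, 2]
J_2(2) ⊕ J_1(2)

The characteristic polynomial is
  det(x·I − A) = x^3 - 6*x^2 + 12*x - 8 = (x - 2)^3

Eigenvalues and multiplicities (the geometric multiplicity of λ is n − rank(A − λI), which equals the number of Jordan blocks for λ):
  λ = 2: algebraic multiplicity = 3, geometric multiplicity = 2

Determining the block sizes for each eigenvalue:
  λ = 2: 2 blocks summing to 3 forces exactly one block of size 2 and the rest size 1 → block sizes [2, 1]

Assembling the blocks gives a Jordan form
J =
  [2, 1, 0]
  [0, 2, 0]
  [0, 0, 2]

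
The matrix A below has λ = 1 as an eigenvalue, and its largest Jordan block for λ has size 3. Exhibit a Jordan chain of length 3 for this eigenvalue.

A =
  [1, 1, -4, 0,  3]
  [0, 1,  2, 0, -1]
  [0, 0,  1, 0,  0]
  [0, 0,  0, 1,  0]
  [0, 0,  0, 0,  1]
A Jordan chain for λ = 1 of length 3:
v_1 = (2, 0, 0, 0, 0)ᵀ
v_2 = (-4, 2, 0, 0, 0)ᵀ
v_3 = (0, 0, 1, 0, 0)ᵀ

Let N = A − (1)·I. We want v_3 with N^3 v_3 = 0 but N^2 v_3 ≠ 0; then v_{j-1} := N · v_j for j = 3, …, 2.

Pick v_3 = (0, 0, 1, 0, 0)ᵀ.
Then v_2 = N · v_3 = (-4, 2, 0, 0, 0)ᵀ.
Then v_1 = N · v_2 = (2, 0, 0, 0, 0)ᵀ.

Sanity check: (A − (1)·I) v_1 = (0, 0, 0, 0, 0)ᵀ = 0. ✓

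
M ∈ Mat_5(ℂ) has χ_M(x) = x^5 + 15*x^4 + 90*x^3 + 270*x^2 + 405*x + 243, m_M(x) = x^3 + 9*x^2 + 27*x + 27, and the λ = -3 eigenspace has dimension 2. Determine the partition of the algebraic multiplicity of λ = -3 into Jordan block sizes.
Block sizes for λ = -3: [3, 2]

Step 1 — from the characteristic polynomial, algebraic multiplicity of λ = -3 is 5. From dim ker(M − (-3)·I) = 2, there are exactly 2 Jordan blocks for λ = -3.
Step 2 — from the minimal polynomial, the factor (x + 3)^3 tells us the largest block for λ = -3 has size 3.
Step 3 — with total size 5, 2 blocks, and largest block 3, the block sizes (in nonincreasing order) are [3, 2].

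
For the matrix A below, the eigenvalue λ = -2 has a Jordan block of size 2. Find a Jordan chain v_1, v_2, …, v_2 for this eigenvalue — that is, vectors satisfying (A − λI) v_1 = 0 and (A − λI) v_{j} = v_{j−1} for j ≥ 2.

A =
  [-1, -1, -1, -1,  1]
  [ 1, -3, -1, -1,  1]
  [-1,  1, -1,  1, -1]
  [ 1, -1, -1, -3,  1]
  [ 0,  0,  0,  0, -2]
A Jordan chain for λ = -2 of length 2:
v_1 = (1, 1, -1, 1, 0)ᵀ
v_2 = (1, 0, 0, 0, 0)ᵀ

Let N = A − (-2)·I. We want v_2 with N^2 v_2 = 0 but N^1 v_2 ≠ 0; then v_{j-1} := N · v_j for j = 2, …, 2.

Pick v_2 = (1, 0, 0, 0, 0)ᵀ.
Then v_1 = N · v_2 = (1, 1, -1, 1, 0)ᵀ.

Sanity check: (A − (-2)·I) v_1 = (0, 0, 0, 0, 0)ᵀ = 0. ✓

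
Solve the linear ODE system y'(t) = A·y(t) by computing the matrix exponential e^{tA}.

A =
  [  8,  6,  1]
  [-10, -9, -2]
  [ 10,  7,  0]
e^{tA} =
  [2*exp(3*t) - exp(-2*t), t*exp(-2*t) + exp(3*t) - exp(-2*t), t*exp(-2*t)]
  [-2*exp(3*t) + 2*exp(-2*t), -2*t*exp(-2*t) - exp(3*t) + 2*exp(-2*t), -2*t*exp(-2*t)]
  [2*exp(3*t) - 2*exp(-2*t), 2*t*exp(-2*t) + exp(3*t) - exp(-2*t), 2*t*exp(-2*t) + exp(-2*t)]

Strategy: write A = P · J · P⁻¹ where J is a Jordan canonical form, so e^{tA} = P · e^{tJ} · P⁻¹, and e^{tJ} can be computed block-by-block.

A has Jordan form
J =
  [-2,  1, 0]
  [ 0, -2, 0]
  [ 0,  0, 3]
(up to reordering of blocks).

Per-block formulas:
  For a 1×1 block at λ = 3: exp(t · [3]) = [e^(3t)].
  For a 2×2 Jordan block J_2(-2): exp(t · J_2(-2)) = e^(-2t)·(I + t·N), where N is the 2×2 nilpotent shift.

After assembling e^{tJ} and conjugating by P, we get:

e^{tA} =
  [2*exp(3*t) - exp(-2*t), t*exp(-2*t) + exp(3*t) - exp(-2*t), t*exp(-2*t)]
  [-2*exp(3*t) + 2*exp(-2*t), -2*t*exp(-2*t) - exp(3*t) + 2*exp(-2*t), -2*t*exp(-2*t)]
  [2*exp(3*t) - 2*exp(-2*t), 2*t*exp(-2*t) + exp(3*t) - exp(-2*t), 2*t*exp(-2*t) + exp(-2*t)]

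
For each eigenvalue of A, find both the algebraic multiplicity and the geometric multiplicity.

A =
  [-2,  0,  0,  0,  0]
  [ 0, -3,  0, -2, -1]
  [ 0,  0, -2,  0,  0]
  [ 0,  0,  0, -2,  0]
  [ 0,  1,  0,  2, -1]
λ = -2: alg = 5, geom = 4

Step 1 — factor the characteristic polynomial to read off the algebraic multiplicities:
  χ_A(x) = (x + 2)^5

Step 2 — compute geometric multiplicities via the rank-nullity identity g(λ) = n − rank(A − λI):
  rank(A − (-2)·I) = 1, so dim ker(A − (-2)·I) = n − 1 = 4

Summary:
  λ = -2: algebraic multiplicity = 5, geometric multiplicity = 4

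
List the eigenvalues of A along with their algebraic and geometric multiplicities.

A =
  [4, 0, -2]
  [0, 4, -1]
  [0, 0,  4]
λ = 4: alg = 3, geom = 2

Step 1 — factor the characteristic polynomial to read off the algebraic multiplicities:
  χ_A(x) = (x - 4)^3

Step 2 — compute geometric multiplicities via the rank-nullity identity g(λ) = n − rank(A − λI):
  rank(A − (4)·I) = 1, so dim ker(A − (4)·I) = n − 1 = 2

Summary:
  λ = 4: algebraic multiplicity = 3, geometric multiplicity = 2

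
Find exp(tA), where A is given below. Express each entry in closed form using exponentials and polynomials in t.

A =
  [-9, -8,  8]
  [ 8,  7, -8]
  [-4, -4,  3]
e^{tA} =
  [-2*exp(3*t) + 3*exp(-t), -2*exp(3*t) + 2*exp(-t), 2*exp(3*t) - 2*exp(-t)]
  [2*exp(3*t) - 2*exp(-t), 2*exp(3*t) - exp(-t), -2*exp(3*t) + 2*exp(-t)]
  [-exp(3*t) + exp(-t), -exp(3*t) + exp(-t), exp(3*t)]

Strategy: write A = P · J · P⁻¹ where J is a Jordan canonical form, so e^{tA} = P · e^{tJ} · P⁻¹, and e^{tJ} can be computed block-by-block.

A has Jordan form
J =
  [-1,  0, 0]
  [ 0, -1, 0]
  [ 0,  0, 3]
(up to reordering of blocks).

Per-block formulas:
  For a 1×1 block at λ = -1: exp(t · [-1]) = [e^(-1t)].
  For a 1×1 block at λ = 3: exp(t · [3]) = [e^(3t)].

After assembling e^{tJ} and conjugating by P, we get:

e^{tA} =
  [-2*exp(3*t) + 3*exp(-t), -2*exp(3*t) + 2*exp(-t), 2*exp(3*t) - 2*exp(-t)]
  [2*exp(3*t) - 2*exp(-t), 2*exp(3*t) - exp(-t), -2*exp(3*t) + 2*exp(-t)]
  [-exp(3*t) + exp(-t), -exp(3*t) + exp(-t), exp(3*t)]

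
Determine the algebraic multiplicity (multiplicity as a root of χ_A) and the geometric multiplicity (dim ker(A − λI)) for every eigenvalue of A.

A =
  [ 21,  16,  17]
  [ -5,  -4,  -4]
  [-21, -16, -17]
λ = 0: alg = 3, geom = 1

Step 1 — factor the characteristic polynomial to read off the algebraic multiplicities:
  χ_A(x) = x^3

Step 2 — compute geometric multiplicities via the rank-nullity identity g(λ) = n − rank(A − λI):
  rank(A − (0)·I) = 2, so dim ker(A − (0)·I) = n − 2 = 1

Summary:
  λ = 0: algebraic multiplicity = 3, geometric multiplicity = 1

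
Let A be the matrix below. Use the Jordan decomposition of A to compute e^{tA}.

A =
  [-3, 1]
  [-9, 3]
e^{tA} =
  [1 - 3*t, t]
  [-9*t, 3*t + 1]

Strategy: write A = P · J · P⁻¹ where J is a Jordan canonical form, so e^{tA} = P · e^{tJ} · P⁻¹, and e^{tJ} can be computed block-by-block.

A has Jordan form
J =
  [0, 1]
  [0, 0]
(up to reordering of blocks).

Per-block formulas:
  For a 2×2 Jordan block J_2(0): exp(t · J_2(0)) = e^(0t)·(I + t·N), where N is the 2×2 nilpotent shift.

After assembling e^{tJ} and conjugating by P, we get:

e^{tA} =
  [1 - 3*t, t]
  [-9*t, 3*t + 1]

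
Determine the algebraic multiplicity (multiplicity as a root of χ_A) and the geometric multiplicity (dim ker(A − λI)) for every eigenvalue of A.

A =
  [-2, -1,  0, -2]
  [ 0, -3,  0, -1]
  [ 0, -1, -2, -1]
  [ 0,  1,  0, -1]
λ = -2: alg = 4, geom = 2

Step 1 — factor the characteristic polynomial to read off the algebraic multiplicities:
  χ_A(x) = (x + 2)^4

Step 2 — compute geometric multiplicities via the rank-nullity identity g(λ) = n − rank(A − λI):
  rank(A − (-2)·I) = 2, so dim ker(A − (-2)·I) = n − 2 = 2

Summary:
  λ = -2: algebraic multiplicity = 4, geometric multiplicity = 2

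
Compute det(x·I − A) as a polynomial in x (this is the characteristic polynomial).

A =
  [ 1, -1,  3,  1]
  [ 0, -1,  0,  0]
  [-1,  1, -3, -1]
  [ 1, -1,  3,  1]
x^4 + 2*x^3 + x^2

Expanding det(x·I − A) (e.g. by cofactor expansion or by noting that A is similar to its Jordan form J, which has the same characteristic polynomial as A) gives
  χ_A(x) = x^4 + 2*x^3 + x^2
which factors as x^2*(x + 1)^2. The eigenvalues (with algebraic multiplicities) are λ = -1 with multiplicity 2, λ = 0 with multiplicity 2.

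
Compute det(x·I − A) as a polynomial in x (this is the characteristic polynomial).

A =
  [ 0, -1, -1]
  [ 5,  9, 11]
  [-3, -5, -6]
x^3 - 3*x^2 + 3*x - 1

Expanding det(x·I − A) (e.g. by cofactor expansion or by noting that A is similar to its Jordan form J, which has the same characteristic polynomial as A) gives
  χ_A(x) = x^3 - 3*x^2 + 3*x - 1
which factors as (x - 1)^3. The eigenvalues (with algebraic multiplicities) are λ = 1 with multiplicity 3.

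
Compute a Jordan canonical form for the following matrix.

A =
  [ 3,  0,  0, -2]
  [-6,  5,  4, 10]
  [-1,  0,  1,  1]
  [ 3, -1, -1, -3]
J_1(1) ⊕ J_1(1) ⊕ J_2(2)

The characteristic polynomial is
  det(x·I − A) = x^4 - 6*x^3 + 13*x^2 - 12*x + 4 = (x - 2)^2*(x - 1)^2

Eigenvalues and multiplicities (the geometric multiplicity of λ is n − rank(A − λI), which equals the number of Jordan blocks for λ):
  λ = 1: algebraic multiplicity = 2, geometric multiplicity = 2
  λ = 2: algebraic multiplicity = 2, geometric multiplicity = 1

Determining the block sizes for each eigenvalue:
  λ = 1: gm = am = 2, so every block has size 1 → block sizes [1, 1]
  λ = 2: one block (gm = 1), so the single block has size am = 2 → block sizes [2]

Assembling the blocks gives a Jordan form
J =
  [1, 0, 0, 0]
  [0, 1, 0, 0]
  [0, 0, 2, 1]
  [0, 0, 0, 2]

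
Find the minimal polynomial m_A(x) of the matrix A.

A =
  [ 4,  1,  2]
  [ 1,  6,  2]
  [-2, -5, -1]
x^3 - 9*x^2 + 27*x - 27

The characteristic polynomial is χ_A(x) = (x - 3)^3, so the eigenvalues are known. The minimal polynomial is
  m_A(x) = Π_λ (x − λ)^{k_λ}
where k_λ is the size of the *largest* Jordan block for λ (equivalently, the smallest k with (A − λI)^k v = 0 for every generalised eigenvector v of λ).

  λ = 3: largest Jordan block has size 3, contributing (x − 3)^3

So m_A(x) = (x - 3)^3 = x^3 - 9*x^2 + 27*x - 27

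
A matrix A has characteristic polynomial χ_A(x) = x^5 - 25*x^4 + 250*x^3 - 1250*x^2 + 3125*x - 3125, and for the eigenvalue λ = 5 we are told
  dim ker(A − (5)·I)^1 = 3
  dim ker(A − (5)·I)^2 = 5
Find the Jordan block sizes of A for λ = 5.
Block sizes for λ = 5: [2, 2, 1]

From the dimensions of kernels of powers, the number of Jordan blocks of size at least j is d_j − d_{j−1} where d_j = dim ker(N^j) (with d_0 = 0). Computing the differences gives [3, 2].
The number of blocks of size exactly k is (#blocks of size ≥ k) − (#blocks of size ≥ k + 1), so the partition is: 1 block(s) of size 1, 2 block(s) of size 2.
In nonincreasing order the block sizes are [2, 2, 1].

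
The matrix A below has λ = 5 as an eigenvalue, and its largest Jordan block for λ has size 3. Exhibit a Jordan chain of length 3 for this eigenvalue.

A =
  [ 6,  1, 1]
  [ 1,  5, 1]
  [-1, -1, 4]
A Jordan chain for λ = 5 of length 3:
v_1 = (1, 0, -1)ᵀ
v_2 = (1, 1, -1)ᵀ
v_3 = (1, 0, 0)ᵀ

Let N = A − (5)·I. We want v_3 with N^3 v_3 = 0 but N^2 v_3 ≠ 0; then v_{j-1} := N · v_j for j = 3, …, 2.

Pick v_3 = (1, 0, 0)ᵀ.
Then v_2 = N · v_3 = (1, 1, -1)ᵀ.
Then v_1 = N · v_2 = (1, 0, -1)ᵀ.

Sanity check: (A − (5)·I) v_1 = (0, 0, 0)ᵀ = 0. ✓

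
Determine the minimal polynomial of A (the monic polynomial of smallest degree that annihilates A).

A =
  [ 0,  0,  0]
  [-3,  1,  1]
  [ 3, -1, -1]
x^2

The characteristic polynomial is χ_A(x) = x^3, so the eigenvalues are known. The minimal polynomial is
  m_A(x) = Π_λ (x − λ)^{k_λ}
where k_λ is the size of the *largest* Jordan block for λ (equivalently, the smallest k with (A − λI)^k v = 0 for every generalised eigenvector v of λ).

  λ = 0: largest Jordan block has size 2, contributing (x − 0)^2

So m_A(x) = x^2 = x^2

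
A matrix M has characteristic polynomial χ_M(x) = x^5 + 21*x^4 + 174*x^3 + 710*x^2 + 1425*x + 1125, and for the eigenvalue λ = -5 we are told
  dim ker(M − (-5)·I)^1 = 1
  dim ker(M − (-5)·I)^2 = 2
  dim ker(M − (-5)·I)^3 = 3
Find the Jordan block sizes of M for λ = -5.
Block sizes for λ = -5: [3]

From the dimensions of kernels of powers, the number of Jordan blocks of size at least j is d_j − d_{j−1} where d_j = dim ker(N^j) (with d_0 = 0). Computing the differences gives [1, 1, 1].
The number of blocks of size exactly k is (#blocks of size ≥ k) − (#blocks of size ≥ k + 1), so the partition is: 1 block(s) of size 3.
In nonincreasing order the block sizes are [3].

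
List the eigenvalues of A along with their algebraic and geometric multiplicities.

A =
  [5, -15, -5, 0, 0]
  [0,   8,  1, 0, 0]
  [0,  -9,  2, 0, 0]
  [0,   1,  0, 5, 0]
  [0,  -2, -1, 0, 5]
λ = 5: alg = 5, geom = 3

Step 1 — factor the characteristic polynomial to read off the algebraic multiplicities:
  χ_A(x) = (x - 5)^5

Step 2 — compute geometric multiplicities via the rank-nullity identity g(λ) = n − rank(A − λI):
  rank(A − (5)·I) = 2, so dim ker(A − (5)·I) = n − 2 = 3

Summary:
  λ = 5: algebraic multiplicity = 5, geometric multiplicity = 3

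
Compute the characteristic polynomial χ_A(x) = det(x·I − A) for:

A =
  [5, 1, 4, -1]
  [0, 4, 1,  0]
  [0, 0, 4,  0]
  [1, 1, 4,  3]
x^4 - 16*x^3 + 96*x^2 - 256*x + 256

Expanding det(x·I − A) (e.g. by cofactor expansion or by noting that A is similar to its Jordan form J, which has the same characteristic polynomial as A) gives
  χ_A(x) = x^4 - 16*x^3 + 96*x^2 - 256*x + 256
which factors as (x - 4)^4. The eigenvalues (with algebraic multiplicities) are λ = 4 with multiplicity 4.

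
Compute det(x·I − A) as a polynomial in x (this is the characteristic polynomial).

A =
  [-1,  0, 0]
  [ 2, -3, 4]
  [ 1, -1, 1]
x^3 + 3*x^2 + 3*x + 1

Expanding det(x·I − A) (e.g. by cofactor expansion or by noting that A is similar to its Jordan form J, which has the same characteristic polynomial as A) gives
  χ_A(x) = x^3 + 3*x^2 + 3*x + 1
which factors as (x + 1)^3. The eigenvalues (with algebraic multiplicities) are λ = -1 with multiplicity 3.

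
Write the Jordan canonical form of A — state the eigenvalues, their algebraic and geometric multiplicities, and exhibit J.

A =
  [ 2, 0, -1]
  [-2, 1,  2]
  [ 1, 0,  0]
J_2(1) ⊕ J_1(1)

The characteristic polynomial is
  det(x·I − A) = x^3 - 3*x^2 + 3*x - 1 = (x - 1)^3

Eigenvalues and multiplicities (the geometric multiplicity of λ is n − rank(A − λI), which equals the number of Jordan blocks for λ):
  λ = 1: algebraic multiplicity = 3, geometric multiplicity = 2

Determining the block sizes for each eigenvalue:
  λ = 1: 2 blocks summing to 3 forces exactly one block of size 2 and the rest size 1 → block sizes [2, 1]

Assembling the blocks gives a Jordan form
J =
  [1, 1, 0]
  [0, 1, 0]
  [0, 0, 1]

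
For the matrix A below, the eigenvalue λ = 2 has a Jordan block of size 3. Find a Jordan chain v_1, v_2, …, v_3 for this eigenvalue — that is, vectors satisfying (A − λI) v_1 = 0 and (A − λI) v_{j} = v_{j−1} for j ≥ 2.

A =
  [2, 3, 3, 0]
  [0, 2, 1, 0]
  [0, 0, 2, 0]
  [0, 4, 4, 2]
A Jordan chain for λ = 2 of length 3:
v_1 = (3, 0, 0, 4)ᵀ
v_2 = (3, 1, 0, 4)ᵀ
v_3 = (0, 0, 1, 0)ᵀ

Let N = A − (2)·I. We want v_3 with N^3 v_3 = 0 but N^2 v_3 ≠ 0; then v_{j-1} := N · v_j for j = 3, …, 2.

Pick v_3 = (0, 0, 1, 0)ᵀ.
Then v_2 = N · v_3 = (3, 1, 0, 4)ᵀ.
Then v_1 = N · v_2 = (3, 0, 0, 4)ᵀ.

Sanity check: (A − (2)·I) v_1 = (0, 0, 0, 0)ᵀ = 0. ✓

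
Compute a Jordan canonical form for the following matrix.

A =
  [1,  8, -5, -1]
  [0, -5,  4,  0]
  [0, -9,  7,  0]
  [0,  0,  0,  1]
J_3(1) ⊕ J_1(1)

The characteristic polynomial is
  det(x·I − A) = x^4 - 4*x^3 + 6*x^2 - 4*x + 1 = (x - 1)^4

Eigenvalues and multiplicities (the geometric multiplicity of λ is n − rank(A − λI), which equals the number of Jordan blocks for λ):
  λ = 1: algebraic multiplicity = 4, geometric multiplicity = 2

Determining the block sizes for each eigenvalue:
  λ = 1: with am = 4 and gm = 2, the partition is not yet determined (e.g. several partitions of 4 into 2 parts exist). Let N = A − (1)·I. Computing rank(N^1) = 2, rank(N^2) = 1, rank(N^3) = 0; the number of blocks of size ≥ j is rank(N^{j−1}) − rank(N^j), giving [2, 1, 1]. So we have 1 block(s) of size 3, 1 block(s) of size 1 → block sizes [3, 1]

Assembling the blocks gives a Jordan form
J =
  [1, 1, 0, 0]
  [0, 1, 1, 0]
  [0, 0, 1, 0]
  [0, 0, 0, 1]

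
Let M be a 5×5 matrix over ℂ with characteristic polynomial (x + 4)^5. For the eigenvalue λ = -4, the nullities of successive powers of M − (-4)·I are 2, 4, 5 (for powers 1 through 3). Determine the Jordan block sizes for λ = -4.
Block sizes for λ = -4: [3, 2]

From the dimensions of kernels of powers, the number of Jordan blocks of size at least j is d_j − d_{j−1} where d_j = dim ker(N^j) (with d_0 = 0). Computing the differences gives [2, 2, 1].
The number of blocks of size exactly k is (#blocks of size ≥ k) − (#blocks of size ≥ k + 1), so the partition is: 1 block(s) of size 2, 1 block(s) of size 3.
In nonincreasing order the block sizes are [3, 2].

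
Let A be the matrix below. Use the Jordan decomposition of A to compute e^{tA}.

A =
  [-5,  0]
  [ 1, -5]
e^{tA} =
  [exp(-5*t), 0]
  [t*exp(-5*t), exp(-5*t)]

Strategy: write A = P · J · P⁻¹ where J is a Jordan canonical form, so e^{tA} = P · e^{tJ} · P⁻¹, and e^{tJ} can be computed block-by-block.

A has Jordan form
J =
  [-5,  1]
  [ 0, -5]
(up to reordering of blocks).

Per-block formulas:
  For a 2×2 Jordan block J_2(-5): exp(t · J_2(-5)) = e^(-5t)·(I + t·N), where N is the 2×2 nilpotent shift.

After assembling e^{tJ} and conjugating by P, we get:

e^{tA} =
  [exp(-5*t), 0]
  [t*exp(-5*t), exp(-5*t)]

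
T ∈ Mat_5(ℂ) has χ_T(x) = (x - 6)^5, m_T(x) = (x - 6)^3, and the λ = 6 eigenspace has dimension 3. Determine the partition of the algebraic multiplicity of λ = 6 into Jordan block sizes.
Block sizes for λ = 6: [3, 1, 1]

Step 1 — from the characteristic polynomial, algebraic multiplicity of λ = 6 is 5. From dim ker(T − (6)·I) = 3, there are exactly 3 Jordan blocks for λ = 6.
Step 2 — from the minimal polynomial, the factor (x − 6)^3 tells us the largest block for λ = 6 has size 3.
Step 3 — with total size 5, 3 blocks, and largest block 3, the block sizes (in nonincreasing order) are [3, 1, 1].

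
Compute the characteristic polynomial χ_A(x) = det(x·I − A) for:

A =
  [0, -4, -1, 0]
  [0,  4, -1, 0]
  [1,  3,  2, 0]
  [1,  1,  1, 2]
x^4 - 8*x^3 + 24*x^2 - 32*x + 16

Expanding det(x·I − A) (e.g. by cofactor expansion or by noting that A is similar to its Jordan form J, which has the same characteristic polynomial as A) gives
  χ_A(x) = x^4 - 8*x^3 + 24*x^2 - 32*x + 16
which factors as (x - 2)^4. The eigenvalues (with algebraic multiplicities) are λ = 2 with multiplicity 4.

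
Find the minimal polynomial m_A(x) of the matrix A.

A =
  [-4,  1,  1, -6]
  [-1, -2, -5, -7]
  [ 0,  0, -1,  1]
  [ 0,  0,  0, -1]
x^4 + 8*x^3 + 22*x^2 + 24*x + 9

The characteristic polynomial is χ_A(x) = (x + 1)^2*(x + 3)^2, so the eigenvalues are known. The minimal polynomial is
  m_A(x) = Π_λ (x − λ)^{k_λ}
where k_λ is the size of the *largest* Jordan block for λ (equivalently, the smallest k with (A − λI)^k v = 0 for every generalised eigenvector v of λ).

  λ = -3: largest Jordan block has size 2, contributing (x + 3)^2
  λ = -1: largest Jordan block has size 2, contributing (x + 1)^2

So m_A(x) = (x + 1)^2*(x + 3)^2 = x^4 + 8*x^3 + 22*x^2 + 24*x + 9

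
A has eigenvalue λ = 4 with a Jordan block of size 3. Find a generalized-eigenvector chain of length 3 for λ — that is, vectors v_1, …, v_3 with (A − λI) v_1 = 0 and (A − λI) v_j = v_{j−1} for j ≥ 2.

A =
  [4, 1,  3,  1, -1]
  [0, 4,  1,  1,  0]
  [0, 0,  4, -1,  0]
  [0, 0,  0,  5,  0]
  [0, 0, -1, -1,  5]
A Jordan chain for λ = 4 of length 3:
v_1 = (1, 0, 0, 0, 0)ᵀ
v_2 = (2, 1, 0, 0, 0)ᵀ
v_3 = (0, 0, 1, 0, 1)ᵀ

Let N = A − (4)·I. We want v_3 with N^3 v_3 = 0 but N^2 v_3 ≠ 0; then v_{j-1} := N · v_j for j = 3, …, 2.

Pick v_3 = (0, 0, 1, 0, 1)ᵀ.
Then v_2 = N · v_3 = (2, 1, 0, 0, 0)ᵀ.
Then v_1 = N · v_2 = (1, 0, 0, 0, 0)ᵀ.

Sanity check: (A − (4)·I) v_1 = (0, 0, 0, 0, 0)ᵀ = 0. ✓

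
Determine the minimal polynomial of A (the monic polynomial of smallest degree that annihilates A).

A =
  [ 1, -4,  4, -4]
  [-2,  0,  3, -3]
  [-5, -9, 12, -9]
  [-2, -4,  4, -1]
x^3 - 9*x^2 + 27*x - 27

The characteristic polynomial is χ_A(x) = (x - 3)^4, so the eigenvalues are known. The minimal polynomial is
  m_A(x) = Π_λ (x − λ)^{k_λ}
where k_λ is the size of the *largest* Jordan block for λ (equivalently, the smallest k with (A − λI)^k v = 0 for every generalised eigenvector v of λ).

  λ = 3: largest Jordan block has size 3, contributing (x − 3)^3

So m_A(x) = (x - 3)^3 = x^3 - 9*x^2 + 27*x - 27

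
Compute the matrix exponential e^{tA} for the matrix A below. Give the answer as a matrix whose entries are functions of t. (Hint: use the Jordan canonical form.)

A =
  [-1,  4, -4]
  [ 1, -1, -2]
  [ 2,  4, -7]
e^{tA} =
  [2*t*exp(-3*t) + exp(-3*t), 4*t*exp(-3*t), -4*t*exp(-3*t)]
  [t*exp(-3*t), 2*t*exp(-3*t) + exp(-3*t), -2*t*exp(-3*t)]
  [2*t*exp(-3*t), 4*t*exp(-3*t), -4*t*exp(-3*t) + exp(-3*t)]

Strategy: write A = P · J · P⁻¹ where J is a Jordan canonical form, so e^{tA} = P · e^{tJ} · P⁻¹, and e^{tJ} can be computed block-by-block.

A has Jordan form
J =
  [-3,  1,  0]
  [ 0, -3,  0]
  [ 0,  0, -3]
(up to reordering of blocks).

Per-block formulas:
  For a 2×2 Jordan block J_2(-3): exp(t · J_2(-3)) = e^(-3t)·(I + t·N), where N is the 2×2 nilpotent shift.
  For a 1×1 block at λ = -3: exp(t · [-3]) = [e^(-3t)].

After assembling e^{tJ} and conjugating by P, we get:

e^{tA} =
  [2*t*exp(-3*t) + exp(-3*t), 4*t*exp(-3*t), -4*t*exp(-3*t)]
  [t*exp(-3*t), 2*t*exp(-3*t) + exp(-3*t), -2*t*exp(-3*t)]
  [2*t*exp(-3*t), 4*t*exp(-3*t), -4*t*exp(-3*t) + exp(-3*t)]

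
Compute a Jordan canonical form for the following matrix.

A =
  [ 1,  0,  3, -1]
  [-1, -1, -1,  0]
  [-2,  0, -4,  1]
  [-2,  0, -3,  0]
J_2(-1) ⊕ J_2(-1)

The characteristic polynomial is
  det(x·I − A) = x^4 + 4*x^3 + 6*x^2 + 4*x + 1 = (x + 1)^4

Eigenvalues and multiplicities (the geometric multiplicity of λ is n − rank(A − λI), which equals the number of Jordan blocks for λ):
  λ = -1: algebraic multiplicity = 4, geometric multiplicity = 2

Determining the block sizes for each eigenvalue:
  λ = -1: with am = 4 and gm = 2, the partition is not yet determined (e.g. several partitions of 4 into 2 parts exist). Let N = A − (-1)·I. Computing rank(N^1) = 2, rank(N^2) = 0; the number of blocks of size ≥ j is rank(N^{j−1}) − rank(N^j), giving [2, 2]. So we have 2 block(s) of size 2 → block sizes [2, 2]

Assembling the blocks gives a Jordan form
J =
  [-1,  1,  0,  0]
  [ 0, -1,  0,  0]
  [ 0,  0, -1,  1]
  [ 0,  0,  0, -1]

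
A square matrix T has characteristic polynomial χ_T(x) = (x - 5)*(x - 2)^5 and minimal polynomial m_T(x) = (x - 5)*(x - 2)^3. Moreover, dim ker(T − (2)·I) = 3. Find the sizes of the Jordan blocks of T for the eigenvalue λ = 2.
Block sizes for λ = 2: [3, 1, 1]

Step 1 — from the characteristic polynomial, algebraic multiplicity of λ = 2 is 5. From dim ker(T − (2)·I) = 3, there are exactly 3 Jordan blocks for λ = 2.
Step 2 — from the minimal polynomial, the factor (x − 2)^3 tells us the largest block for λ = 2 has size 3.
Step 3 — with total size 5, 3 blocks, and largest block 3, the block sizes (in nonincreasing order) are [3, 1, 1].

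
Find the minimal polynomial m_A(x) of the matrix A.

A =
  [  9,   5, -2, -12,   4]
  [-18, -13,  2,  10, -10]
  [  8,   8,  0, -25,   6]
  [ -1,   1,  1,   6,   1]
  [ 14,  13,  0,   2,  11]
x^5 - 13*x^4 + 46*x^3 + 10*x^2 - 175*x - 125

The characteristic polynomial is χ_A(x) = (x - 5)^3*(x + 1)^2, so the eigenvalues are known. The minimal polynomial is
  m_A(x) = Π_λ (x − λ)^{k_λ}
where k_λ is the size of the *largest* Jordan block for λ (equivalently, the smallest k with (A − λI)^k v = 0 for every generalised eigenvector v of λ).

  λ = -1: largest Jordan block has size 2, contributing (x + 1)^2
  λ = 5: largest Jordan block has size 3, contributing (x − 5)^3

So m_A(x) = (x - 5)^3*(x + 1)^2 = x^5 - 13*x^4 + 46*x^3 + 10*x^2 - 175*x - 125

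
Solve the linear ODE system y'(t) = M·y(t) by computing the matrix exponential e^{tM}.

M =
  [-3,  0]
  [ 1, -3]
e^{tM} =
  [exp(-3*t), 0]
  [t*exp(-3*t), exp(-3*t)]

Strategy: write M = P · J · P⁻¹ where J is a Jordan canonical form, so e^{tM} = P · e^{tJ} · P⁻¹, and e^{tJ} can be computed block-by-block.

M has Jordan form
J =
  [-3,  1]
  [ 0, -3]
(up to reordering of blocks).

Per-block formulas:
  For a 2×2 Jordan block J_2(-3): exp(t · J_2(-3)) = e^(-3t)·(I + t·N), where N is the 2×2 nilpotent shift.

After assembling e^{tJ} and conjugating by P, we get:

e^{tM} =
  [exp(-3*t), 0]
  [t*exp(-3*t), exp(-3*t)]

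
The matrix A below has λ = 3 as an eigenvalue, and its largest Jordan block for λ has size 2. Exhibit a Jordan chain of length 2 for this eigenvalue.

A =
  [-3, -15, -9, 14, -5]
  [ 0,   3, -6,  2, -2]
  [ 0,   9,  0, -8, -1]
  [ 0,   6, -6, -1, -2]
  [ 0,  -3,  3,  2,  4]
A Jordan chain for λ = 3 of length 2:
v_1 = (-3, 6, 3, 6, -3)ᵀ
v_2 = (2, 0, -1, 0, 0)ᵀ

Let N = A − (3)·I. We want v_2 with N^2 v_2 = 0 but N^1 v_2 ≠ 0; then v_{j-1} := N · v_j for j = 2, …, 2.

Pick v_2 = (2, 0, -1, 0, 0)ᵀ.
Then v_1 = N · v_2 = (-3, 6, 3, 6, -3)ᵀ.

Sanity check: (A − (3)·I) v_1 = (0, 0, 0, 0, 0)ᵀ = 0. ✓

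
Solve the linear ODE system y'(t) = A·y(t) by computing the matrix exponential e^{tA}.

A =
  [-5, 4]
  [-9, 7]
e^{tA} =
  [-6*t*exp(t) + exp(t), 4*t*exp(t)]
  [-9*t*exp(t), 6*t*exp(t) + exp(t)]

Strategy: write A = P · J · P⁻¹ where J is a Jordan canonical form, so e^{tA} = P · e^{tJ} · P⁻¹, and e^{tJ} can be computed block-by-block.

A has Jordan form
J =
  [1, 1]
  [0, 1]
(up to reordering of blocks).

Per-block formulas:
  For a 2×2 Jordan block J_2(1): exp(t · J_2(1)) = e^(1t)·(I + t·N), where N is the 2×2 nilpotent shift.

After assembling e^{tJ} and conjugating by P, we get:

e^{tA} =
  [-6*t*exp(t) + exp(t), 4*t*exp(t)]
  [-9*t*exp(t), 6*t*exp(t) + exp(t)]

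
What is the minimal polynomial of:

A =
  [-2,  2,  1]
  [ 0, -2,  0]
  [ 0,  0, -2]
x^2 + 4*x + 4

The characteristic polynomial is χ_A(x) = (x + 2)^3, so the eigenvalues are known. The minimal polynomial is
  m_A(x) = Π_λ (x − λ)^{k_λ}
where k_λ is the size of the *largest* Jordan block for λ (equivalently, the smallest k with (A − λI)^k v = 0 for every generalised eigenvector v of λ).

  λ = -2: largest Jordan block has size 2, contributing (x + 2)^2

So m_A(x) = (x + 2)^2 = x^2 + 4*x + 4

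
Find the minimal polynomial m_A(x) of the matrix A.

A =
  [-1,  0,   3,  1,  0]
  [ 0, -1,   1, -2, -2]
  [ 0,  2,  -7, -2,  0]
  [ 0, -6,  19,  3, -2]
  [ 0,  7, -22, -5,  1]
x^3 + 3*x^2 + 3*x + 1

The characteristic polynomial is χ_A(x) = (x + 1)^5, so the eigenvalues are known. The minimal polynomial is
  m_A(x) = Π_λ (x − λ)^{k_λ}
where k_λ is the size of the *largest* Jordan block for λ (equivalently, the smallest k with (A − λI)^k v = 0 for every generalised eigenvector v of λ).

  λ = -1: largest Jordan block has size 3, contributing (x + 1)^3

So m_A(x) = (x + 1)^3 = x^3 + 3*x^2 + 3*x + 1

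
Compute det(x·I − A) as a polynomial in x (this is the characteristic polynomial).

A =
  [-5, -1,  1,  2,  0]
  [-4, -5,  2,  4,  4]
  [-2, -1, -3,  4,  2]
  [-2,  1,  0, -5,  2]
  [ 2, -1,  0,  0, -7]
x^5 + 25*x^4 + 250*x^3 + 1250*x^2 + 3125*x + 3125

Expanding det(x·I − A) (e.g. by cofactor expansion or by noting that A is similar to its Jordan form J, which has the same characteristic polynomial as A) gives
  χ_A(x) = x^5 + 25*x^4 + 250*x^3 + 1250*x^2 + 3125*x + 3125
which factors as (x + 5)^5. The eigenvalues (with algebraic multiplicities) are λ = -5 with multiplicity 5.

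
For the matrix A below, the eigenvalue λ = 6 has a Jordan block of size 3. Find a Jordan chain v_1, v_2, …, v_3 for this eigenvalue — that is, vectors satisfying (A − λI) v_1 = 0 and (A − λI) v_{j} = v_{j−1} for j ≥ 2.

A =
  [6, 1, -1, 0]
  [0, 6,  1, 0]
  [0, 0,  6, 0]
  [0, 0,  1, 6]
A Jordan chain for λ = 6 of length 3:
v_1 = (1, 0, 0, 0)ᵀ
v_2 = (-1, 1, 0, 1)ᵀ
v_3 = (0, 0, 1, 0)ᵀ

Let N = A − (6)·I. We want v_3 with N^3 v_3 = 0 but N^2 v_3 ≠ 0; then v_{j-1} := N · v_j for j = 3, …, 2.

Pick v_3 = (0, 0, 1, 0)ᵀ.
Then v_2 = N · v_3 = (-1, 1, 0, 1)ᵀ.
Then v_1 = N · v_2 = (1, 0, 0, 0)ᵀ.

Sanity check: (A − (6)·I) v_1 = (0, 0, 0, 0)ᵀ = 0. ✓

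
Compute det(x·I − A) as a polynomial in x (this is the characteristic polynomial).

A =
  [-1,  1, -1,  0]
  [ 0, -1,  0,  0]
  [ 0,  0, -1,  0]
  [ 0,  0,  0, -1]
x^4 + 4*x^3 + 6*x^2 + 4*x + 1

Expanding det(x·I − A) (e.g. by cofactor expansion or by noting that A is similar to its Jordan form J, which has the same characteristic polynomial as A) gives
  χ_A(x) = x^4 + 4*x^3 + 6*x^2 + 4*x + 1
which factors as (x + 1)^4. The eigenvalues (with algebraic multiplicities) are λ = -1 with multiplicity 4.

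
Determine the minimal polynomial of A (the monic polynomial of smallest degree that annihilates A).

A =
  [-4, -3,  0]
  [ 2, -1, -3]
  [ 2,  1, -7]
x^3 + 12*x^2 + 48*x + 64

The characteristic polynomial is χ_A(x) = (x + 4)^3, so the eigenvalues are known. The minimal polynomial is
  m_A(x) = Π_λ (x − λ)^{k_λ}
where k_λ is the size of the *largest* Jordan block for λ (equivalently, the smallest k with (A − λI)^k v = 0 for every generalised eigenvector v of λ).

  λ = -4: largest Jordan block has size 3, contributing (x + 4)^3

So m_A(x) = (x + 4)^3 = x^3 + 12*x^2 + 48*x + 64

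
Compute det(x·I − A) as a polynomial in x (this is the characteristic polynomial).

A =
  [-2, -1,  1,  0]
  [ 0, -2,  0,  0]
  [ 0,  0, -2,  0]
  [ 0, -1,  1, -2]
x^4 + 8*x^3 + 24*x^2 + 32*x + 16

Expanding det(x·I − A) (e.g. by cofactor expansion or by noting that A is similar to its Jordan form J, which has the same characteristic polynomial as A) gives
  χ_A(x) = x^4 + 8*x^3 + 24*x^2 + 32*x + 16
which factors as (x + 2)^4. The eigenvalues (with algebraic multiplicities) are λ = -2 with multiplicity 4.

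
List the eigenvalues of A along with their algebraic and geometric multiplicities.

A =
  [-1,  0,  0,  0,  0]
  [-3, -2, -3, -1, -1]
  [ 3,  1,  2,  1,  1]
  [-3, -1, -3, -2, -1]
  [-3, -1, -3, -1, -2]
λ = -1: alg = 5, geom = 4

Step 1 — factor the characteristic polynomial to read off the algebraic multiplicities:
  χ_A(x) = (x + 1)^5

Step 2 — compute geometric multiplicities via the rank-nullity identity g(λ) = n − rank(A − λI):
  rank(A − (-1)·I) = 1, so dim ker(A − (-1)·I) = n − 1 = 4

Summary:
  λ = -1: algebraic multiplicity = 5, geometric multiplicity = 4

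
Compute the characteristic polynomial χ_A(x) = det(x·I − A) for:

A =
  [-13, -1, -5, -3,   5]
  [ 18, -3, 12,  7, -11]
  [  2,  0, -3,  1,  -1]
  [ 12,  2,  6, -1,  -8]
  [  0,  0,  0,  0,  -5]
x^5 + 25*x^4 + 250*x^3 + 1250*x^2 + 3125*x + 3125

Expanding det(x·I − A) (e.g. by cofactor expansion or by noting that A is similar to its Jordan form J, which has the same characteristic polynomial as A) gives
  χ_A(x) = x^5 + 25*x^4 + 250*x^3 + 1250*x^2 + 3125*x + 3125
which factors as (x + 5)^5. The eigenvalues (with algebraic multiplicities) are λ = -5 with multiplicity 5.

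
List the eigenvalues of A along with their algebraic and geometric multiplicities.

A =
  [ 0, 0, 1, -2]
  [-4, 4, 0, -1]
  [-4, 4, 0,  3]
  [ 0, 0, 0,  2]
λ = 0: alg = 1, geom = 1; λ = 2: alg = 3, geom = 1

Step 1 — factor the characteristic polynomial to read off the algebraic multiplicities:
  χ_A(x) = x*(x - 2)^3

Step 2 — compute geometric multiplicities via the rank-nullity identity g(λ) = n − rank(A − λI):
  rank(A − (0)·I) = 3, so dim ker(A − (0)·I) = n − 3 = 1
  rank(A − (2)·I) = 3, so dim ker(A − (2)·I) = n − 3 = 1

Summary:
  λ = 0: algebraic multiplicity = 1, geometric multiplicity = 1
  λ = 2: algebraic multiplicity = 3, geometric multiplicity = 1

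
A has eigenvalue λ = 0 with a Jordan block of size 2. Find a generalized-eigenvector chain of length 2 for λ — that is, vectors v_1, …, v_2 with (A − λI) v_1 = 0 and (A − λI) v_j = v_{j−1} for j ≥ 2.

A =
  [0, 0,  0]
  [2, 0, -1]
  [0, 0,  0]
A Jordan chain for λ = 0 of length 2:
v_1 = (0, 2, 0)ᵀ
v_2 = (1, 0, 0)ᵀ

Let N = A − (0)·I. We want v_2 with N^2 v_2 = 0 but N^1 v_2 ≠ 0; then v_{j-1} := N · v_j for j = 2, …, 2.

Pick v_2 = (1, 0, 0)ᵀ.
Then v_1 = N · v_2 = (0, 2, 0)ᵀ.

Sanity check: (A − (0)·I) v_1 = (0, 0, 0)ᵀ = 0. ✓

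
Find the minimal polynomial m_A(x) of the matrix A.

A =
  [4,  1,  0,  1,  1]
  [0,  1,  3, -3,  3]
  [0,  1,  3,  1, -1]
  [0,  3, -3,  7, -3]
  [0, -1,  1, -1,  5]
x^3 - 12*x^2 + 48*x - 64

The characteristic polynomial is χ_A(x) = (x - 4)^5, so the eigenvalues are known. The minimal polynomial is
  m_A(x) = Π_λ (x − λ)^{k_λ}
where k_λ is the size of the *largest* Jordan block for λ (equivalently, the smallest k with (A − λI)^k v = 0 for every generalised eigenvector v of λ).

  λ = 4: largest Jordan block has size 3, contributing (x − 4)^3

So m_A(x) = (x - 4)^3 = x^3 - 12*x^2 + 48*x - 64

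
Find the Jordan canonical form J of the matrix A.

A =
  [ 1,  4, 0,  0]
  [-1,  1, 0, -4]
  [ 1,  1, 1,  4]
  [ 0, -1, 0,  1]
J_3(1) ⊕ J_1(1)

The characteristic polynomial is
  det(x·I − A) = x^4 - 4*x^3 + 6*x^2 - 4*x + 1 = (x - 1)^4

Eigenvalues and multiplicities (the geometric multiplicity of λ is n − rank(A − λI), which equals the number of Jordan blocks for λ):
  λ = 1: algebraic multiplicity = 4, geometric multiplicity = 2

Determining the block sizes for each eigenvalue:
  λ = 1: with am = 4 and gm = 2, the partition is not yet determined (e.g. several partitions of 4 into 2 parts exist). Let N = A − (1)·I. Computing rank(N^1) = 2, rank(N^2) = 1, rank(N^3) = 0; the number of blocks of size ≥ j is rank(N^{j−1}) − rank(N^j), giving [2, 1, 1]. So we have 1 block(s) of size 3, 1 block(s) of size 1 → block sizes [3, 1]

Assembling the blocks gives a Jordan form
J =
  [1, 1, 0, 0]
  [0, 1, 1, 0]
  [0, 0, 1, 0]
  [0, 0, 0, 1]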